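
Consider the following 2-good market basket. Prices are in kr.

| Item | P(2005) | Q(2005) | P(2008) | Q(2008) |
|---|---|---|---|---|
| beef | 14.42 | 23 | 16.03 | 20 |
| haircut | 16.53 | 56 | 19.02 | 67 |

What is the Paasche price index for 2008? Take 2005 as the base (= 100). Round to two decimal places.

Paasche price index uses current-period quantities as weights.
ΣP(2008)·Q(2008) = 16.03×20 + 19.02×67 = 320.6 + 1274.34 = 1594.94
ΣP(2005)·Q(2008) = 14.42×20 + 16.53×67 = 288.4 + 1107.51 = 1395.91
Index = 1594.94 / 1395.91 × 100 = 114.2581

114.26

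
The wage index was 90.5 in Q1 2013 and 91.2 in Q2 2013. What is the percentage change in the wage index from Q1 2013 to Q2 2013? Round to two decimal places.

Change = (91.2 − 90.5) / 90.5 × 100
       = 0.7 / 90.5 × 100 = 0.7735%

0.77%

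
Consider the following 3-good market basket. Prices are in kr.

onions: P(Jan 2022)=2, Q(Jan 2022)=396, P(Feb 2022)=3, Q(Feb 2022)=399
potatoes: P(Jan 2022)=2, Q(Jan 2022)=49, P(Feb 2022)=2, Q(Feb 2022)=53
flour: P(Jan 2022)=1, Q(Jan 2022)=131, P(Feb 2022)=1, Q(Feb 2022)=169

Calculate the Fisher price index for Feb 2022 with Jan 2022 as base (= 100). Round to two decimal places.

137.98

Laspeyres component (base-period weights):
ΣP(Feb 2022)Q(Jan 2022) = 3×396 + 2×49 + 1×131 = 1188 + 98 + 131 = 1417
ΣP(Jan 2022)Q(Jan 2022) = 2×396 + 2×49 + 1×131 = 792 + 98 + 131 = 1021
L = 1417 / 1021 × 100 = 138.7855
Paasche component (current-period weights):
ΣP(Feb 2022)Q(Feb 2022) = 3×399 + 2×53 + 1×169 = 1197 + 106 + 169 = 1472
ΣP(Jan 2022)Q(Feb 2022) = 2×399 + 2×53 + 1×169 = 798 + 106 + 169 = 1073
P = 1472 / 1073 × 100 = 137.1855
Fisher = √(L × P) = √(138.7855 × 137.1855) = 137.9832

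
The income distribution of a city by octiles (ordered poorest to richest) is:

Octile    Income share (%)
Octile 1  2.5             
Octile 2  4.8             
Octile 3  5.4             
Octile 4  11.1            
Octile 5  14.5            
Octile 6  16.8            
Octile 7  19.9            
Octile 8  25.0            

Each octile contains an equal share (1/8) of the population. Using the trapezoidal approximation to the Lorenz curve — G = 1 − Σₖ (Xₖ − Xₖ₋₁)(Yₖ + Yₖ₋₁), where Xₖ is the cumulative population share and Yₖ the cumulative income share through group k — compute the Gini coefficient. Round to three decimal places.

Cumulative income shares Yₖ: 0.0250, 0.0730, 0.1270, 0.2380, 0.3830, 0.5510, 0.7500, 1.0000
Σ (Xₖ−Xₖ₋₁)(Yₖ+Yₖ₋₁) = (1/8)(0.0250+0.0000) + (1/8)(0.0730+0.0250) + (1/8)(0.1270+0.0730) + (1/8)(0.2380+0.1270) + (1/8)(0.3830+0.2380) + (1/8)(0.5510+0.3830) + (1/8)(0.7500+0.5510) + (1/8)(1.0000+0.7500)
  = 0.0031 + 0.0123 + 0.0250 + 0.0456 + 0.0776 + 0.1168 + 0.1626 + 0.2188 = 0.6618
G = 1 − 0.6618 = 0.3382

0.338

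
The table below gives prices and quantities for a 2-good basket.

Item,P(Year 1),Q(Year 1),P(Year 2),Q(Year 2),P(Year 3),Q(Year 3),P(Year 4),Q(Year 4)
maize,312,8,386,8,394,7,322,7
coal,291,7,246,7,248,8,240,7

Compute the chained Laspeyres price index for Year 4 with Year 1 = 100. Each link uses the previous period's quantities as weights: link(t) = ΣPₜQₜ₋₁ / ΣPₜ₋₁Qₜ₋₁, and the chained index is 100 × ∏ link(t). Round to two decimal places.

Link Year 1→Year 2:
ΣP(Year 2)Q(Year 1) = 386×8 + 246×7 = 3088 + 1722 = 4810
ΣP(Year 1)Q(Year 1) = 312×8 + 291×7 = 2496 + 2037 = 4533
link = 4810/4533 = 1.061107
Link Year 2→Year 3:
ΣP(Year 3)Q(Year 2) = 394×8 + 248×7 = 3152 + 1736 = 4888
ΣP(Year 2)Q(Year 2) = 386×8 + 246×7 = 3088 + 1722 = 4810
link = 4888/4810 = 1.016216
Link Year 3→Year 4:
ΣP(Year 4)Q(Year 3) = 322×7 + 240×8 = 2254 + 1920 = 4174
ΣP(Year 3)Q(Year 3) = 394×7 + 248×8 = 2758 + 1984 = 4742
link = 4174/4742 = 0.880219
Chained index = 100 × 1.061107 × 1.016216 × 0.880219 = 94.9153

94.92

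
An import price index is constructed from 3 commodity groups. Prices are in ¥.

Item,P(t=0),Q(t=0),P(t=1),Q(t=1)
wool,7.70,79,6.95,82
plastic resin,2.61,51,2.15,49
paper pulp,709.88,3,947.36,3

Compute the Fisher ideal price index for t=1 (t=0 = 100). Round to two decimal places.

Laspeyres component (base-period weights):
ΣP(t=1)Q(t=0) = 6.95×79 + 2.15×51 + 947.36×3 = 549.05 + 109.65 + 2842.08 = 3500.78
ΣP(t=0)Q(t=0) = 7.70×79 + 2.61×51 + 709.88×3 = 608.3 + 133.11 + 2129.64 = 2871.05
L = 3500.78 / 2871.05 × 100 = 121.9338
Paasche component (current-period weights):
ΣP(t=1)Q(t=1) = 6.95×82 + 2.15×49 + 947.36×3 = 569.9 + 105.35 + 2842.08 = 3517.33
ΣP(t=0)Q(t=1) = 7.70×82 + 2.61×49 + 709.88×3 = 631.4 + 127.89 + 2129.64 = 2888.93
P = 3517.33 / 2888.93 × 100 = 121.7520
Fisher = √(L × P) = √(121.9338 × 121.7520) = 121.8429

121.84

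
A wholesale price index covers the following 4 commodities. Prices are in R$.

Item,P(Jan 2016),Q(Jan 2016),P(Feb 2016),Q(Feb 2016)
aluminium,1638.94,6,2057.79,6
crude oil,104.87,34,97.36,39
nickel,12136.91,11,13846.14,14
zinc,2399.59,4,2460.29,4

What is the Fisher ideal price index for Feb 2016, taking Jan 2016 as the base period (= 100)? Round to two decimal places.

113.63

Laspeyres component (base-period weights):
ΣP(Feb 2016)Q(Jan 2016) = 2057.79×6 + 97.36×34 + 13846.14×11 + 2460.29×4 = 12346.74 + 3310.24 + 152307.54 + 9841.16 = 177805.68
ΣP(Jan 2016)Q(Jan 2016) = 1638.94×6 + 104.87×34 + 12136.91×11 + 2399.59×4 = 9833.64 + 3565.58 + 133506.01 + 9598.36 = 156503.59
L = 177805.68 / 156503.59 × 100 = 113.6112
Paasche component (current-period weights):
ΣP(Feb 2016)Q(Feb 2016) = 2057.79×6 + 97.36×39 + 13846.14×14 + 2460.29×4 = 12346.74 + 3797.04 + 193845.96 + 9841.16 = 219830.9
ΣP(Jan 2016)Q(Feb 2016) = 1638.94×6 + 104.87×39 + 12136.91×14 + 2399.59×4 = 9833.64 + 4089.93 + 169916.74 + 9598.36 = 193438.67
P = 219830.9 / 193438.67 × 100 = 113.6437
Fisher = √(L × P) = √(113.6112 × 113.6437) = 113.6275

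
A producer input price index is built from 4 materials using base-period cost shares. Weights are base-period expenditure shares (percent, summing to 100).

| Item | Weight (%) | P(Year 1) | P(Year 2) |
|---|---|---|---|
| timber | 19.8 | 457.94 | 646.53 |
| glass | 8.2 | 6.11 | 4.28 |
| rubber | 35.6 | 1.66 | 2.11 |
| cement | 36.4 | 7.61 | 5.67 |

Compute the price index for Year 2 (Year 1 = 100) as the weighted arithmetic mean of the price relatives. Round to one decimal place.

timber: 19.8 × (646.53/457.94) = 19.8 × 1.411823 = 27.9541
glass: 8.2 × (4.28/6.11) = 8.2 × 0.700491 = 5.7440
rubber: 35.6 × (2.11/1.66) = 35.6 × 1.271084 = 45.2506
cement: 36.4 × (5.67/7.61) = 36.4 × 0.745072 = 27.1206
Index = Σ wᵢ·(p₁ᵢ/p₀ᵢ) = 27.9541 + 5.7440 + 45.2506 + 27.1206 = 106.0693

106.1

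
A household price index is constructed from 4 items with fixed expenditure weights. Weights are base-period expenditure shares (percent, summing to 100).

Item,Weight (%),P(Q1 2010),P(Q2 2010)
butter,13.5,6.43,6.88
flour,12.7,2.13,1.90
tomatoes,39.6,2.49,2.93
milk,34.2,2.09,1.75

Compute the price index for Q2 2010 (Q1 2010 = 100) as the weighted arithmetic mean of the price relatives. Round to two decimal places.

butter: 13.5 × (6.88/6.43) = 13.5 × 1.069984 = 14.4448
flour: 12.7 × (1.90/2.13) = 12.7 × 0.892019 = 11.3286
tomatoes: 39.6 × (2.93/2.49) = 39.6 × 1.176707 = 46.5976
milk: 34.2 × (1.75/2.09) = 34.2 × 0.837321 = 28.6364
Index = Σ wᵢ·(p₁ᵢ/p₀ᵢ) = 14.4448 + 11.3286 + 46.5976 + 28.6364 = 101.0074

101.01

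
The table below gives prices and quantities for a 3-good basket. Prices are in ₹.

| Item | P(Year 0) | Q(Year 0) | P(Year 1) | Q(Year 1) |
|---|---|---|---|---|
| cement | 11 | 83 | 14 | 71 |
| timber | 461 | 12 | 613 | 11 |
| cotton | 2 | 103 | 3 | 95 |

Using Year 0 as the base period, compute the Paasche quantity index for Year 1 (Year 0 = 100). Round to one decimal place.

Paasche quantity index uses current-period prices as weights.
ΣP(Year 1)·Q(Year 1) = 14×71 + 613×11 + 3×95 = 994 + 6743 + 285 = 8022
ΣP(Year 1)·Q(Year 0) = 14×83 + 613×12 + 3×103 = 1162 + 7356 + 309 = 8827
Index = 8022 / 8827 × 100 = 90.8803

90.9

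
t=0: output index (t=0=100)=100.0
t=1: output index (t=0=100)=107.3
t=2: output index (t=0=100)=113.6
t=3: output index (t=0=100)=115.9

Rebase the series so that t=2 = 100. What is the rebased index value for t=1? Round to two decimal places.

94.45

Rebased(t=1) = 107.3 / 113.6 × 100 = 94.4542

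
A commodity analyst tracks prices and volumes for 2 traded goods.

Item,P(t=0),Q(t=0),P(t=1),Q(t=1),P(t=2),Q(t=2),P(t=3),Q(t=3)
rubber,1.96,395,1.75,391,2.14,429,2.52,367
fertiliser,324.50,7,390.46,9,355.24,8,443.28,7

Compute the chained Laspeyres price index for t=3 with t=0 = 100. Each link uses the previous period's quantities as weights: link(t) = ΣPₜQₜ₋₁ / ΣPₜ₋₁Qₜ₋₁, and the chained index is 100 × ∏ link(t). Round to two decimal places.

Link t=0→t=1:
ΣP(t=1)Q(t=0) = 1.75×395 + 390.46×7 = 691.25 + 2733.22 = 3424.47
ΣP(t=0)Q(t=0) = 1.96×395 + 324.50×7 = 774.2 + 2271.5 = 3045.7
link = 3424.47/3045.7 = 1.124362
Link t=1→t=2:
ΣP(t=2)Q(t=1) = 2.14×391 + 355.24×9 = 836.74 + 3197.16 = 4033.9
ΣP(t=1)Q(t=1) = 1.75×391 + 390.46×9 = 684.25 + 3514.14 = 4198.39
link = 4033.9/4198.39 = 0.960821
Link t=2→t=3:
ΣP(t=3)Q(t=2) = 2.52×429 + 443.28×8 = 1081.08 + 3546.24 = 4627.32
ΣP(t=2)Q(t=2) = 2.14×429 + 355.24×8 = 918.06 + 2841.92 = 3759.98
link = 4627.32/3759.98 = 1.230677
Chained index = 100 × 1.124362 × 0.960821 × 1.230677 = 132.9513

132.95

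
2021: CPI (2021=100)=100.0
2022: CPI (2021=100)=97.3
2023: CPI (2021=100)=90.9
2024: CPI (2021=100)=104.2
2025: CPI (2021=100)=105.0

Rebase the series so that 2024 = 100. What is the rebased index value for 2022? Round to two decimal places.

Rebased(2022) = 97.3 / 104.2 × 100 = 93.3781

93.38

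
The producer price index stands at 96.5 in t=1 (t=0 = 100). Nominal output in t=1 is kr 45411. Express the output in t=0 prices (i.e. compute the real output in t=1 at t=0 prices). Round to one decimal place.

Real = Nominal ÷ (Index/100) = 45411 ÷ (96.5/100)
     = 45411 ÷ 0.965 = 47058.0311

47058.0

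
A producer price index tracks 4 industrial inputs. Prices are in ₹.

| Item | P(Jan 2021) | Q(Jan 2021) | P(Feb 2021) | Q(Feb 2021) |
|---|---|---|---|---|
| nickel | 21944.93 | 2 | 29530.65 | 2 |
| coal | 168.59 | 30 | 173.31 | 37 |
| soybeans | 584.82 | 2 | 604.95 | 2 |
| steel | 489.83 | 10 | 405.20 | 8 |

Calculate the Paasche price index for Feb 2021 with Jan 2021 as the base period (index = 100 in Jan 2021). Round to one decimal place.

Paasche price index uses current-period quantities as weights.
ΣP(Feb 2021)·Q(Feb 2021) = 29530.65×2 + 173.31×37 + 604.95×2 + 405.20×8 = 59061.3 + 6412.47 + 1209.9 + 3241.6 = 69925.27
ΣP(Jan 2021)·Q(Feb 2021) = 21944.93×2 + 168.59×37 + 584.82×2 + 489.83×8 = 43889.86 + 6237.83 + 1169.64 + 3918.64 = 55215.97
Index = 69925.27 / 55215.97 × 100 = 126.6396

126.6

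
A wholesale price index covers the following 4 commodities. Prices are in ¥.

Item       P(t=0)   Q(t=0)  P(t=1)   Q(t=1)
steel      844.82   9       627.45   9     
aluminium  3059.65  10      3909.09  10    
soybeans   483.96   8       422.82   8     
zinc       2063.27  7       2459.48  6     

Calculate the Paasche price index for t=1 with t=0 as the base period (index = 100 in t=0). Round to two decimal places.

Paasche price index uses current-period quantities as weights.
ΣP(t=1)·Q(t=1) = 627.45×9 + 3909.09×10 + 422.82×8 + 2459.48×6 = 5647.05 + 39090.9 + 3382.56 + 14756.88 = 62877.39
ΣP(t=0)·Q(t=1) = 844.82×9 + 3059.65×10 + 483.96×8 + 2063.27×6 = 7603.38 + 30596.5 + 3871.68 + 12379.62 = 54451.18
Index = 62877.39 / 54451.18 × 100 = 115.4748

115.47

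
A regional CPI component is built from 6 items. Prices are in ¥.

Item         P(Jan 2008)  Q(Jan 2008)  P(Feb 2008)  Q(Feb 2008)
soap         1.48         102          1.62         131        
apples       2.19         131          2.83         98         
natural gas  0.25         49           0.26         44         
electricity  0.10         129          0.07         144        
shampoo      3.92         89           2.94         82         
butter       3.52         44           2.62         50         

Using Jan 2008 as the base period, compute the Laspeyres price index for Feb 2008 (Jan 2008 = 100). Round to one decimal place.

96.7

Laspeyres price index uses base-period quantities as weights.
ΣP(Feb 2008)·Q(Jan 2008) = 1.62×102 + 2.83×131 + 0.26×49 + 0.07×129 + 2.94×89 + 2.62×44 = 165.24 + 370.73 + 12.74 + 9.03 + 261.66 + 115.28 = 934.68
ΣP(Jan 2008)·Q(Jan 2008) = 1.48×102 + 2.19×131 + 0.25×49 + 0.10×129 + 3.92×89 + 3.52×44 = 150.96 + 286.89 + 12.25 + 12.9 + 348.88 + 154.88 = 966.76
Index = 934.68 / 966.76 × 100 = 96.6817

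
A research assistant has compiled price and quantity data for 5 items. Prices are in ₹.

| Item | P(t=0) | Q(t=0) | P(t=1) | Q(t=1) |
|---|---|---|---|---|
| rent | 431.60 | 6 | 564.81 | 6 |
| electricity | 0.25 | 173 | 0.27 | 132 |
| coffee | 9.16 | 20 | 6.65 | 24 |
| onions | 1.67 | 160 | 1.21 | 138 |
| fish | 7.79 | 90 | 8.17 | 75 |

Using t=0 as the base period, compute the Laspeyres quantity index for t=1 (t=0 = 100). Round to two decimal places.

Laspeyres quantity index uses base-period prices as weights.
ΣP(t=0)·Q(t=1) = 431.60×6 + 0.25×132 + 9.16×24 + 1.67×138 + 7.79×75 = 2589.6 + 33 + 219.84 + 230.46 + 584.25 = 3657.15
ΣP(t=0)·Q(t=0) = 431.60×6 + 0.25×173 + 9.16×20 + 1.67×160 + 7.79×90 = 2589.6 + 43.25 + 183.2 + 267.2 + 701.1 = 3784.35
Index = 3657.15 / 3784.35 × 100 = 96.6388

96.64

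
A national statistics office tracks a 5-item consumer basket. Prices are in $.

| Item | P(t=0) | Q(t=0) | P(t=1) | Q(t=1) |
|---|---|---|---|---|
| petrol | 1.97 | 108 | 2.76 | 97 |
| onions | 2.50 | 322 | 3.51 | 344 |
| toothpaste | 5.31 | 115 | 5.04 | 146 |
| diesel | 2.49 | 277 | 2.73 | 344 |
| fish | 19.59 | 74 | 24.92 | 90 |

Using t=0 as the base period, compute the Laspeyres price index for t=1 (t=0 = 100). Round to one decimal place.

122.3

Laspeyres price index uses base-period quantities as weights.
ΣP(t=1)·Q(t=0) = 2.76×108 + 3.51×322 + 5.04×115 + 2.73×277 + 24.92×74 = 298.08 + 1130.22 + 579.6 + 756.21 + 1844.08 = 4608.19
ΣP(t=0)·Q(t=0) = 1.97×108 + 2.50×322 + 5.31×115 + 2.49×277 + 19.59×74 = 212.76 + 805 + 610.65 + 689.73 + 1449.66 = 3767.8
Index = 4608.19 / 3767.8 × 100 = 122.3045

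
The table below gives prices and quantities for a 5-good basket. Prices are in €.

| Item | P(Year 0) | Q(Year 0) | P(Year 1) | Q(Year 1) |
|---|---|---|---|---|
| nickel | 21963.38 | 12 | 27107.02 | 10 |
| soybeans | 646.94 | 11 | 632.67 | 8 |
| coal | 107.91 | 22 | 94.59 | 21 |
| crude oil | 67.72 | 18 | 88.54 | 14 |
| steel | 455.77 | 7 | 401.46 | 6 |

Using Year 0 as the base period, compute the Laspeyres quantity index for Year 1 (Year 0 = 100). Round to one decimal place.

Laspeyres quantity index uses base-period prices as weights.
ΣP(Year 0)·Q(Year 1) = 21963.38×10 + 646.94×8 + 107.91×21 + 67.72×14 + 455.77×6 = 219633.8 + 5175.52 + 2266.11 + 948.08 + 2734.62 = 230758.13
ΣP(Year 0)·Q(Year 0) = 21963.38×12 + 646.94×11 + 107.91×22 + 67.72×18 + 455.77×7 = 263560.56 + 7116.34 + 2374.02 + 1218.96 + 3190.39 = 277460.27
Index = 230758.13 / 277460.27 × 100 = 83.1680

83.2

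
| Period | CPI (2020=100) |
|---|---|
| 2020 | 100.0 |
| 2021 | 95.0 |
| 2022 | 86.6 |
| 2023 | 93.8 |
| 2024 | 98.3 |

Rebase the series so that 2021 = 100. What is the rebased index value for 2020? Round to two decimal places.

Rebased(2020) = 100.0 / 95.0 × 100 = 105.2632

105.26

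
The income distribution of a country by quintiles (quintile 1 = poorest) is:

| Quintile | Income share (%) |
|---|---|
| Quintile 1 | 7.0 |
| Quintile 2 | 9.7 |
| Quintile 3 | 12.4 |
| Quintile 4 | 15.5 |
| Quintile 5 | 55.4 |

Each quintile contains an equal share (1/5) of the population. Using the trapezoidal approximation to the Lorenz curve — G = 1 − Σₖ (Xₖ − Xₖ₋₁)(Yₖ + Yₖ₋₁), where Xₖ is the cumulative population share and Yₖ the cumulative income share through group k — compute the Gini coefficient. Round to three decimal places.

0.410

Cumulative income shares Yₖ: 0.0700, 0.1670, 0.2910, 0.4460, 1.0000
Σ (Xₖ−Xₖ₋₁)(Yₖ+Yₖ₋₁) = (1/5)(0.0700+0.0000) + (1/5)(0.1670+0.0700) + (1/5)(0.2910+0.1670) + (1/5)(0.4460+0.2910) + (1/5)(1.0000+0.4460)
  = 0.0140 + 0.0474 + 0.0916 + 0.1474 + 0.2892 = 0.5896
G = 1 − 0.5896 = 0.4104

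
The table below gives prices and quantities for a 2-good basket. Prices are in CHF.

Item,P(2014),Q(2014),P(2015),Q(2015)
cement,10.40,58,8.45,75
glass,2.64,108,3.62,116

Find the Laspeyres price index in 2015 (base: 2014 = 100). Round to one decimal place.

Laspeyres price index uses base-period quantities as weights.
ΣP(2015)·Q(2014) = 8.45×58 + 3.62×108 = 490.1 + 390.96 = 881.06
ΣP(2014)·Q(2014) = 10.40×58 + 2.64×108 = 603.2 + 285.12 = 888.32
Index = 881.06 / 888.32 × 100 = 99.1827

99.2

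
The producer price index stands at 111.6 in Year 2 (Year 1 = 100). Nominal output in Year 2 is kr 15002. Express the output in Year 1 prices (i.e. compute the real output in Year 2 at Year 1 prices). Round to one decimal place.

13442.7

Real = Nominal ÷ (Index/100) = 15002 ÷ (111.6/100)
     = 15002 ÷ 1.116 = 13442.6523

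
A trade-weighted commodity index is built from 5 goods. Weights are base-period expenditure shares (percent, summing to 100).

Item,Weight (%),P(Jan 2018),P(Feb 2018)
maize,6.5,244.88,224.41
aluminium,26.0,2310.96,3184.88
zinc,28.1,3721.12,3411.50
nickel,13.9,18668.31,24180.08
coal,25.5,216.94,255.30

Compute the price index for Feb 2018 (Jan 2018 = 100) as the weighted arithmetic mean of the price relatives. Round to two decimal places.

maize: 6.5 × (224.41/244.88) = 6.5 × 0.916408 = 5.9567
aluminium: 26.0 × (3184.88/2310.96) = 26.0 × 1.378163 = 35.8322
zinc: 28.1 × (3411.50/3721.12) = 28.1 × 0.916794 = 25.7619
nickel: 13.9 × (24180.08/18668.31) = 13.9 × 1.295247 = 18.0039
coal: 25.5 × (255.30/216.94) = 25.5 × 1.176823 = 30.0090
Index = Σ wᵢ·(p₁ᵢ/p₀ᵢ) = 5.9567 + 35.8322 + 25.7619 + 18.0039 + 30.0090 = 115.5637

115.56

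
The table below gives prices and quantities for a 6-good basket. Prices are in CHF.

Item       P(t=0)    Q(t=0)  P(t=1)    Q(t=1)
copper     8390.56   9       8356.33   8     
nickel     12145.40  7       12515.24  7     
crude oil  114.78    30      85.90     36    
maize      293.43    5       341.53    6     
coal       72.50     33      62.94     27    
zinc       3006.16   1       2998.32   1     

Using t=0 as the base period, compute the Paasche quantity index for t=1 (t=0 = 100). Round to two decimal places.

Paasche quantity index uses current-period prices as weights.
ΣP(t=1)·Q(t=1) = 8356.33×8 + 12515.24×7 + 85.90×36 + 341.53×6 + 62.94×27 + 2998.32×1 = 66850.64 + 87606.68 + 3092.4 + 2049.18 + 1699.38 + 2998.32 = 164296.6
ΣP(t=1)·Q(t=0) = 8356.33×9 + 12515.24×7 + 85.90×30 + 341.53×5 + 62.94×33 + 2998.32×1 = 75206.97 + 87606.68 + 2577 + 1707.65 + 2077.02 + 2998.32 = 172173.64
Index = 164296.6 / 172173.64 × 100 = 95.4249

95.42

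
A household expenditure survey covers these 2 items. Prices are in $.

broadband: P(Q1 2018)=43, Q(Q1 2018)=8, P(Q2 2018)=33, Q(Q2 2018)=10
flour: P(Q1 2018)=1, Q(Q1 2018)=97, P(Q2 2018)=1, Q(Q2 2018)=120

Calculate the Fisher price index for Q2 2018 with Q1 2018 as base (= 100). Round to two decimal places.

81.84

Laspeyres component (base-period weights):
ΣP(Q2 2018)Q(Q1 2018) = 33×8 + 1×97 = 264 + 97 = 361
ΣP(Q1 2018)Q(Q1 2018) = 43×8 + 1×97 = 344 + 97 = 441
L = 361 / 441 × 100 = 81.8594
Paasche component (current-period weights):
ΣP(Q2 2018)Q(Q2 2018) = 33×10 + 1×120 = 330 + 120 = 450
ΣP(Q1 2018)Q(Q2 2018) = 43×10 + 1×120 = 430 + 120 = 550
P = 450 / 550 × 100 = 81.8182
Fisher = √(L × P) = √(81.8594 × 81.8182) = 81.8388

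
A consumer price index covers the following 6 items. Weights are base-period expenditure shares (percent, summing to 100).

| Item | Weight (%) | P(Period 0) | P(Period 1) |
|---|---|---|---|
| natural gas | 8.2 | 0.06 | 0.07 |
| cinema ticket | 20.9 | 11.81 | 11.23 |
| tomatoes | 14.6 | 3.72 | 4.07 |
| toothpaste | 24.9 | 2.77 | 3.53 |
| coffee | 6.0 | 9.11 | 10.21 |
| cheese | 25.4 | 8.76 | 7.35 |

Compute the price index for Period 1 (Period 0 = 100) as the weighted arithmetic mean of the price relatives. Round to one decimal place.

natural gas: 8.2 × (0.07/0.06) = 8.2 × 1.166667 = 9.5667
cinema ticket: 20.9 × (11.23/11.81) = 20.9 × 0.950889 = 19.8736
tomatoes: 14.6 × (4.07/3.72) = 14.6 × 1.094086 = 15.9737
toothpaste: 24.9 × (3.53/2.77) = 24.9 × 1.274368 = 31.7318
coffee: 6.0 × (10.21/9.11) = 6.0 × 1.120746 = 6.7245
cheese: 25.4 × (7.35/8.76) = 25.4 × 0.839041 = 21.3116
Index = Σ wᵢ·(p₁ᵢ/p₀ᵢ) = 9.5667 + 19.8736 + 15.9737 + 31.7318 + 6.7245 + 21.3116 = 105.1818

105.2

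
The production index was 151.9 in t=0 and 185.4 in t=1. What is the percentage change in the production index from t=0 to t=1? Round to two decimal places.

22.05%

Change = (185.4 − 151.9) / 151.9 × 100
       = 33.5 / 151.9 × 100 = 22.0540%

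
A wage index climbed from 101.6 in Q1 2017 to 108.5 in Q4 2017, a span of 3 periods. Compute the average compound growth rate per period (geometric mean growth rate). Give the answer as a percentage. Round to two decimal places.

Growth factor = (108.5/101.6)^(1/3) = (1.067913)^(1/3) = 1.022144
Growth rate = 1.022144 − 1 = 0.022144 = 2.2144%

2.21%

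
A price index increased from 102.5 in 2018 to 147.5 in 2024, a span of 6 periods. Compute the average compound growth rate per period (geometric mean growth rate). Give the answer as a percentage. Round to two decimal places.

6.25%

Growth factor = (147.5/102.5)^(1/6) = (1.439024)^(1/6) = 1.062539
Growth rate = 1.062539 − 1 = 0.062539 = 6.2539%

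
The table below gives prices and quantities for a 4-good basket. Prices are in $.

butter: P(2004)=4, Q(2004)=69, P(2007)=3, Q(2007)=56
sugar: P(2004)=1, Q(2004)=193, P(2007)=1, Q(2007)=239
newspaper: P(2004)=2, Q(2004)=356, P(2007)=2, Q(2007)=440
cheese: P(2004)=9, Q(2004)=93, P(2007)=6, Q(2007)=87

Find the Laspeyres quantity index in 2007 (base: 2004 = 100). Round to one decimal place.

Laspeyres quantity index uses base-period prices as weights.
ΣP(2004)·Q(2007) = 4×56 + 1×239 + 2×440 + 9×87 = 224 + 239 + 880 + 783 = 2126
ΣP(2004)·Q(2004) = 4×69 + 1×193 + 2×356 + 9×93 = 276 + 193 + 712 + 837 = 2018
Index = 2126 / 2018 × 100 = 105.3518

105.4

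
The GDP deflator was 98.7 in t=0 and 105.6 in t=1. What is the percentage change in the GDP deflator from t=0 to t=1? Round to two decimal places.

Change = (105.6 − 98.7) / 98.7 × 100
       = 6.9 / 98.7 × 100 = 6.9909%

6.99%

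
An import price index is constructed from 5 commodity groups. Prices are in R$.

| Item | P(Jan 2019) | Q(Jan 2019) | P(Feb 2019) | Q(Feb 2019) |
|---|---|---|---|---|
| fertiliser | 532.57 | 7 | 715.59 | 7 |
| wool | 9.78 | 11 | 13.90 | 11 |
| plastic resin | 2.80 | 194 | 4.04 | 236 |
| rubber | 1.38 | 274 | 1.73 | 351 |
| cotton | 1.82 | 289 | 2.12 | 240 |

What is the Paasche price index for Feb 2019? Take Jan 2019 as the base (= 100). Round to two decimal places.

Paasche price index uses current-period quantities as weights.
ΣP(Feb 2019)·Q(Feb 2019) = 715.59×7 + 13.90×11 + 4.04×236 + 1.73×351 + 2.12×240 = 5009.13 + 152.9 + 953.44 + 607.23 + 508.8 = 7231.5
ΣP(Jan 2019)·Q(Feb 2019) = 532.57×7 + 9.78×11 + 2.80×236 + 1.38×351 + 1.82×240 = 3727.99 + 107.58 + 660.8 + 484.38 + 436.8 = 5417.55
Index = 7231.5 / 5417.55 × 100 = 133.4828

133.48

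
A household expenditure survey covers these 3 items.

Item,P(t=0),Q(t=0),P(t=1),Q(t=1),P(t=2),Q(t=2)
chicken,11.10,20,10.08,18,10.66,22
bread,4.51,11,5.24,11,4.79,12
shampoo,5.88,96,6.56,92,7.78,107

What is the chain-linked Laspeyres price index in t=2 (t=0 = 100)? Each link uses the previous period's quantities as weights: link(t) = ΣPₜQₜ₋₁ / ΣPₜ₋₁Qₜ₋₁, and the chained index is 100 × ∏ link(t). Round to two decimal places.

121.18

Link t=0→t=1:
ΣP(t=1)Q(t=0) = 10.08×20 + 5.24×11 + 6.56×96 = 201.6 + 57.64 + 629.76 = 889
ΣP(t=0)Q(t=0) = 11.10×20 + 4.51×11 + 5.88×96 = 222 + 49.61 + 564.48 = 836.09
link = 889/836.09 = 1.063283
Link t=1→t=2:
ΣP(t=2)Q(t=1) = 10.66×18 + 4.79×11 + 7.78×92 = 191.88 + 52.69 + 715.76 = 960.33
ΣP(t=1)Q(t=1) = 10.08×18 + 5.24×11 + 6.56×92 = 181.44 + 57.64 + 603.52 = 842.6
link = 960.33/842.6 = 1.139722
Chained index = 100 × 1.063283 × 1.139722 = 121.1847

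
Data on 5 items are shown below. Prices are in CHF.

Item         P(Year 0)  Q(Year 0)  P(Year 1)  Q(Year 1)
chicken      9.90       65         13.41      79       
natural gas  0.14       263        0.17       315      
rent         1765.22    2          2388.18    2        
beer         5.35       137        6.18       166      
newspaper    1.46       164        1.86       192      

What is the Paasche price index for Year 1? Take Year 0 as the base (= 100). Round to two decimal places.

Paasche price index uses current-period quantities as weights.
ΣP(Year 1)·Q(Year 1) = 13.41×79 + 0.17×315 + 2388.18×2 + 6.18×166 + 1.86×192 = 1059.39 + 53.55 + 4776.36 + 1025.88 + 357.12 = 7272.3
ΣP(Year 0)·Q(Year 1) = 9.90×79 + 0.14×315 + 1765.22×2 + 5.35×166 + 1.46×192 = 782.1 + 44.1 + 3530.44 + 888.1 + 280.32 = 5525.06
Index = 7272.3 / 5525.06 × 100 = 131.6239

131.62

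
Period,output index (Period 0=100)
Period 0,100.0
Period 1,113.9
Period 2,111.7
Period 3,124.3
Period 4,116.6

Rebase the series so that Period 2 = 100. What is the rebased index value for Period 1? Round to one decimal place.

102.0

Rebased(Period 1) = 113.9 / 111.7 × 100 = 101.9696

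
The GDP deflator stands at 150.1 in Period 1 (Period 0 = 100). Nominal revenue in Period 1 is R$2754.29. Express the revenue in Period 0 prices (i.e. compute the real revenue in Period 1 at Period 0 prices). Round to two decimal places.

1834.97

Real = Nominal ÷ (Index/100) = 2754.29 ÷ (150.1/100)
     = 2754.29 ÷ 1.501 = 1834.9700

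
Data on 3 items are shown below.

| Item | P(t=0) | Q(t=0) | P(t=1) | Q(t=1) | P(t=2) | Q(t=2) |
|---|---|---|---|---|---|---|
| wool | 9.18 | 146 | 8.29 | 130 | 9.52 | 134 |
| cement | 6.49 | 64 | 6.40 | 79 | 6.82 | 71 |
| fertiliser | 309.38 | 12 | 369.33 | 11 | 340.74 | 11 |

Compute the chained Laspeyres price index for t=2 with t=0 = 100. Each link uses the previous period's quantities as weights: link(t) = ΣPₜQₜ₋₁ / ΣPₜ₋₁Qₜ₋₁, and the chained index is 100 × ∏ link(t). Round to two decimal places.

108.29

Link t=0→t=1:
ΣP(t=1)Q(t=0) = 8.29×146 + 6.40×64 + 369.33×12 = 1210.34 + 409.6 + 4431.96 = 6051.9
ΣP(t=0)Q(t=0) = 9.18×146 + 6.49×64 + 309.38×12 = 1340.28 + 415.36 + 3712.56 = 5468.2
link = 6051.9/5468.2 = 1.106744
Link t=1→t=2:
ΣP(t=2)Q(t=1) = 9.52×130 + 6.82×79 + 340.74×11 = 1237.6 + 538.78 + 3748.14 = 5524.52
ΣP(t=1)Q(t=1) = 8.29×130 + 6.40×79 + 369.33×11 = 1077.7 + 505.6 + 4062.63 = 5645.93
link = 5524.52/5645.93 = 0.978496
Chained index = 100 × 1.106744 × 0.978496 = 108.2945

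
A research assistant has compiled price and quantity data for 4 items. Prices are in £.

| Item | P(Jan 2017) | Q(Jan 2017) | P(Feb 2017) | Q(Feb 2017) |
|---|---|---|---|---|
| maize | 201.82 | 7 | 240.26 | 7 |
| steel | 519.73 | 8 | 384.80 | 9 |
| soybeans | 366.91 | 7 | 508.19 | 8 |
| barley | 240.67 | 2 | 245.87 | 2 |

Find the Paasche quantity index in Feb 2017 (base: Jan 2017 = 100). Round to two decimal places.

Paasche quantity index uses current-period prices as weights.
ΣP(Feb 2017)·Q(Feb 2017) = 240.26×7 + 384.80×9 + 508.19×8 + 245.87×2 = 1681.82 + 3463.2 + 4065.52 + 491.74 = 9702.28
ΣP(Feb 2017)·Q(Jan 2017) = 240.26×7 + 384.80×8 + 508.19×7 + 245.87×2 = 1681.82 + 3078.4 + 3557.33 + 491.74 = 8809.29
Index = 9702.28 / 8809.29 × 100 = 110.1369

110.14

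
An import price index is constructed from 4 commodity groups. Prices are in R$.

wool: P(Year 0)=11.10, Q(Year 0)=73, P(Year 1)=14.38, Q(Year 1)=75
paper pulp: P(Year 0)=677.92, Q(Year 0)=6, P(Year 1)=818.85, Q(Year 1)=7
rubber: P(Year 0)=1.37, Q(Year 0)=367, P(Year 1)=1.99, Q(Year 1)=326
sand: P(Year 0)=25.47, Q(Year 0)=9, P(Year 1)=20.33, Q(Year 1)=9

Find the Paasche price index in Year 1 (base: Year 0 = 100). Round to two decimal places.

122.20

Paasche price index uses current-period quantities as weights.
ΣP(Year 1)·Q(Year 1) = 14.38×75 + 818.85×7 + 1.99×326 + 20.33×9 = 1078.5 + 5731.95 + 648.74 + 182.97 = 7642.16
ΣP(Year 0)·Q(Year 1) = 11.10×75 + 677.92×7 + 1.37×326 + 25.47×9 = 832.5 + 4745.44 + 446.62 + 229.23 = 6253.79
Index = 7642.16 / 6253.79 × 100 = 122.2005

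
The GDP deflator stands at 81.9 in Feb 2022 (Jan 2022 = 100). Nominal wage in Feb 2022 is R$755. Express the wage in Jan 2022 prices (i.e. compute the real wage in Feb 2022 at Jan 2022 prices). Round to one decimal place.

921.9

Real = Nominal ÷ (Index/100) = 755 ÷ (81.9/100)
     = 755 ÷ 0.819 = 921.8559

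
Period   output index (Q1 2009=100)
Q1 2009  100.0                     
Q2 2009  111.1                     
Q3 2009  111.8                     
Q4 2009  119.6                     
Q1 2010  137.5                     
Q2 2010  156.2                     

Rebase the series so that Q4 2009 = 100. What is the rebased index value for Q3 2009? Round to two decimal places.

93.48

Rebased(Q3 2009) = 111.8 / 119.6 × 100 = 93.4783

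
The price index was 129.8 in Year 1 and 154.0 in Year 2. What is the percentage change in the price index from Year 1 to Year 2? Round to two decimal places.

18.64%

Change = (154.0 − 129.8) / 129.8 × 100
       = 24.2 / 129.8 × 100 = 18.6441%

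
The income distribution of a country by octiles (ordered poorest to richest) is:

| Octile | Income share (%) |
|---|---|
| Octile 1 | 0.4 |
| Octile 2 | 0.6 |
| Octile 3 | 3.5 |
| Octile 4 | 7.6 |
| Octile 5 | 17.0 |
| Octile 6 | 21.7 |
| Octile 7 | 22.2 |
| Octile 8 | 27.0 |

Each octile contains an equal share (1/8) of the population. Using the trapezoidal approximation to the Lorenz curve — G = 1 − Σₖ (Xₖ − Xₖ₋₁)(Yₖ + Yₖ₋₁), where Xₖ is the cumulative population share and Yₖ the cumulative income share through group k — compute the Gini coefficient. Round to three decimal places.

0.448

Cumulative income shares Yₖ: 0.0040, 0.0100, 0.0450, 0.1210, 0.2910, 0.5080, 0.7300, 1.0000
Σ (Xₖ−Xₖ₋₁)(Yₖ+Yₖ₋₁) = (1/8)(0.0040+0.0000) + (1/8)(0.0100+0.0040) + (1/8)(0.0450+0.0100) + (1/8)(0.1210+0.0450) + (1/8)(0.2910+0.1210) + (1/8)(0.5080+0.2910) + (1/8)(0.7300+0.5080) + (1/8)(1.0000+0.7300)
  = 0.0005 + 0.0018 + 0.0069 + 0.0208 + 0.0515 + 0.0999 + 0.1547 + 0.2162 = 0.5523
G = 1 − 0.5523 = 0.4477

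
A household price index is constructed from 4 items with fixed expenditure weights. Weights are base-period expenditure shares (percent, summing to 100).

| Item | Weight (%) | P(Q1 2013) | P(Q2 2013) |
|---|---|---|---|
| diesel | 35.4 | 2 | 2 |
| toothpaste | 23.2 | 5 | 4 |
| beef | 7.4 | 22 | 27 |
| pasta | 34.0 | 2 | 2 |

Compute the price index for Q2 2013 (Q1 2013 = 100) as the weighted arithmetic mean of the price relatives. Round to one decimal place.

diesel: 35.4 × (2/2) = 35.4 × 1.000000 = 35.4000
toothpaste: 23.2 × (4/5) = 23.2 × 0.800000 = 18.5600
beef: 7.4 × (27/22) = 7.4 × 1.227273 = 9.0818
pasta: 34.0 × (2/2) = 34.0 × 1.000000 = 34.0000
Index = Σ wᵢ·(p₁ᵢ/p₀ᵢ) = 35.4000 + 18.5600 + 9.0818 + 34.0000 = 97.0418

97.0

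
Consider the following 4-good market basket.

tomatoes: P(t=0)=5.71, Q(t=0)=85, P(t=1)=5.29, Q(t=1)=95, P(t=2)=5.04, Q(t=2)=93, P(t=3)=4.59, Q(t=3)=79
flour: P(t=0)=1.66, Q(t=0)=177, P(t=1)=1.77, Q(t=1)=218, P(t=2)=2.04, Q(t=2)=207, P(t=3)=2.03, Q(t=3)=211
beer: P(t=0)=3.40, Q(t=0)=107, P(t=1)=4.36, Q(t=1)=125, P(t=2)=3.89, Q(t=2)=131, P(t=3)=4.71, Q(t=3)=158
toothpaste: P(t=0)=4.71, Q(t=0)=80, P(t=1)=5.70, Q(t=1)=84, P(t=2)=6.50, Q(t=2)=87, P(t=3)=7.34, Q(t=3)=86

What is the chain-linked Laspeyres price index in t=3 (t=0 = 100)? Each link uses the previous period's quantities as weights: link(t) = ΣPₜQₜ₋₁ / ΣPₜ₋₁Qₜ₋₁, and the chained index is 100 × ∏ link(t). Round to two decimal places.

Link t=0→t=1:
ΣP(t=1)Q(t=0) = 5.29×85 + 1.77×177 + 4.36×107 + 5.70×80 = 449.65 + 313.29 + 466.52 + 456 = 1685.46
ΣP(t=0)Q(t=0) = 5.71×85 + 1.66×177 + 3.40×107 + 4.71×80 = 485.35 + 293.82 + 363.8 + 376.8 = 1519.77
link = 1685.46/1519.77 = 1.109023
Link t=1→t=2:
ΣP(t=2)Q(t=1) = 5.04×95 + 2.04×218 + 3.89×125 + 6.50×84 = 478.8 + 444.72 + 486.25 + 546 = 1955.77
ΣP(t=1)Q(t=1) = 5.29×95 + 1.77×218 + 4.36×125 + 5.70×84 = 502.55 + 385.86 + 545 + 478.8 = 1912.21
link = 1955.77/1912.21 = 1.022780
Link t=2→t=3:
ΣP(t=3)Q(t=2) = 4.59×93 + 2.03×207 + 4.71×131 + 7.34×87 = 426.87 + 420.21 + 617.01 + 638.58 = 2102.67
ΣP(t=2)Q(t=2) = 5.04×93 + 2.04×207 + 3.89×131 + 6.50×87 = 468.72 + 422.28 + 509.59 + 565.5 = 1966.09
link = 2102.67/1966.09 = 1.069468
Chained index = 100 × 1.109023 × 1.022780 × 1.069468 = 121.3083

121.31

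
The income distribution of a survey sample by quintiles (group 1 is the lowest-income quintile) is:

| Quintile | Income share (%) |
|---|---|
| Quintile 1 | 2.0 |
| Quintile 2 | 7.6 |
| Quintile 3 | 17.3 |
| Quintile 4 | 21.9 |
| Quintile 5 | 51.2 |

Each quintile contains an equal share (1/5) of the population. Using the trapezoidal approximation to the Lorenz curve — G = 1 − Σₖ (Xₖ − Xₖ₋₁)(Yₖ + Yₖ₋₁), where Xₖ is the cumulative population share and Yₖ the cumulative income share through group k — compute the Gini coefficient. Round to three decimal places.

Cumulative income shares Yₖ: 0.0200, 0.0960, 0.2690, 0.4880, 1.0000
Σ (Xₖ−Xₖ₋₁)(Yₖ+Yₖ₋₁) = (1/5)(0.0200+0.0000) + (1/5)(0.0960+0.0200) + (1/5)(0.2690+0.0960) + (1/5)(0.4880+0.2690) + (1/5)(1.0000+0.4880)
  = 0.0040 + 0.0232 + 0.0730 + 0.1514 + 0.2976 = 0.5492
G = 1 − 0.5492 = 0.4508

0.451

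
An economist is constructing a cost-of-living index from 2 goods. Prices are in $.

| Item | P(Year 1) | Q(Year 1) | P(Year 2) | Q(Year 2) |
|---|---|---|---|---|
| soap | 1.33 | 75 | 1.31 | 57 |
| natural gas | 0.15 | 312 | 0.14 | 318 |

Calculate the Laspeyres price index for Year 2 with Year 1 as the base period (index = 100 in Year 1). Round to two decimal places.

Laspeyres price index uses base-period quantities as weights.
ΣP(Year 2)·Q(Year 1) = 1.31×75 + 0.14×312 = 98.25 + 43.68 = 141.93
ΣP(Year 1)·Q(Year 1) = 1.33×75 + 0.15×312 = 99.75 + 46.8 = 146.55
Index = 141.93 / 146.55 × 100 = 96.8475

96.85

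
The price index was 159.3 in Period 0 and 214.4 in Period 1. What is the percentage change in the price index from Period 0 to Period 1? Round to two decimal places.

34.59%

Change = (214.4 − 159.3) / 159.3 × 100
       = 55.1 / 159.3 × 100 = 34.5888%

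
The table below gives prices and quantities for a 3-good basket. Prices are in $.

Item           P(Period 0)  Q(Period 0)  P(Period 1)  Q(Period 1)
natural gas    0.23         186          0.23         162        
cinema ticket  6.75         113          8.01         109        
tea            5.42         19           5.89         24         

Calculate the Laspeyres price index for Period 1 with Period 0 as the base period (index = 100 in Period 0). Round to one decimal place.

Laspeyres price index uses base-period quantities as weights.
ΣP(Period 1)·Q(Period 0) = 0.23×186 + 8.01×113 + 5.89×19 = 42.78 + 905.13 + 111.91 = 1059.82
ΣP(Period 0)·Q(Period 0) = 0.23×186 + 6.75×113 + 5.42×19 = 42.78 + 762.75 + 102.98 = 908.51
Index = 1059.82 / 908.51 × 100 = 116.6547

116.7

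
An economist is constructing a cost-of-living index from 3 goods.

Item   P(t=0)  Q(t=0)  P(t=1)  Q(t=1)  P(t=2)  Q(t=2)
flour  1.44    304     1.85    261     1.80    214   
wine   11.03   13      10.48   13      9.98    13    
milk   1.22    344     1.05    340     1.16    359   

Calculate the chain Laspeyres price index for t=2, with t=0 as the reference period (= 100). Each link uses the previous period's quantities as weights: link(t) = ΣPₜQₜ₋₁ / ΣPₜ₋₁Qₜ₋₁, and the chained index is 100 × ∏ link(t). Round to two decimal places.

Link t=0→t=1:
ΣP(t=1)Q(t=0) = 1.85×304 + 10.48×13 + 1.05×344 = 562.4 + 136.24 + 361.2 = 1059.84
ΣP(t=0)Q(t=0) = 1.44×304 + 11.03×13 + 1.22×344 = 437.76 + 143.39 + 419.68 = 1000.83
link = 1059.84/1000.83 = 1.058961
Link t=1→t=2:
ΣP(t=2)Q(t=1) = 1.80×261 + 9.98×13 + 1.16×340 = 469.8 + 129.74 + 394.4 = 993.94
ΣP(t=1)Q(t=1) = 1.85×261 + 10.48×13 + 1.05×340 = 482.85 + 136.24 + 357 = 976.09
link = 993.94/976.09 = 1.018287
Chained index = 100 × 1.058961 × 1.018287 = 107.8327

107.83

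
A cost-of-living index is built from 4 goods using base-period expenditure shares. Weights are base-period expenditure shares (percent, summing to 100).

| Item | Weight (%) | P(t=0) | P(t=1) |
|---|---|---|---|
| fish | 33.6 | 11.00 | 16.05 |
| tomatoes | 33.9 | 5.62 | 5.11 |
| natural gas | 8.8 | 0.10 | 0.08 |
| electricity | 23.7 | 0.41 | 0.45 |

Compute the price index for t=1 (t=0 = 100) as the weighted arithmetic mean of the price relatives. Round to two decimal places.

fish: 33.6 × (16.05/11.00) = 33.6 × 1.459091 = 49.0255
tomatoes: 33.9 × (5.11/5.62) = 33.9 × 0.909253 = 30.8237
natural gas: 8.8 × (0.08/0.10) = 8.8 × 0.800000 = 7.0400
electricity: 23.7 × (0.45/0.41) = 23.7 × 1.097561 = 26.0122
Index = Σ wᵢ·(p₁ᵢ/p₀ᵢ) = 49.0255 + 30.8237 + 7.0400 + 26.0122 = 112.9013

112.90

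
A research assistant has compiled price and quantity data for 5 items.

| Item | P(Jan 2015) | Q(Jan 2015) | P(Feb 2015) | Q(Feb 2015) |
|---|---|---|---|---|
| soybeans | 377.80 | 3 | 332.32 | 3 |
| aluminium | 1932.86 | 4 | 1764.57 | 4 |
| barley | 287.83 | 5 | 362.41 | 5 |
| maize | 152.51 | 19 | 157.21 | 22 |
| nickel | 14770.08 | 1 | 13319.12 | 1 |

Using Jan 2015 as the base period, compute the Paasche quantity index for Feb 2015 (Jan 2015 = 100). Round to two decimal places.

101.80

Paasche quantity index uses current-period prices as weights.
ΣP(Feb 2015)·Q(Feb 2015) = 332.32×3 + 1764.57×4 + 362.41×5 + 157.21×22 + 13319.12×1 = 996.96 + 7058.28 + 1812.05 + 3458.62 + 13319.12 = 26645.03
ΣP(Feb 2015)·Q(Jan 2015) = 332.32×3 + 1764.57×4 + 362.41×5 + 157.21×19 + 13319.12×1 = 996.96 + 7058.28 + 1812.05 + 2986.99 + 13319.12 = 26173.4
Index = 26645.03 / 26173.4 × 100 = 101.8019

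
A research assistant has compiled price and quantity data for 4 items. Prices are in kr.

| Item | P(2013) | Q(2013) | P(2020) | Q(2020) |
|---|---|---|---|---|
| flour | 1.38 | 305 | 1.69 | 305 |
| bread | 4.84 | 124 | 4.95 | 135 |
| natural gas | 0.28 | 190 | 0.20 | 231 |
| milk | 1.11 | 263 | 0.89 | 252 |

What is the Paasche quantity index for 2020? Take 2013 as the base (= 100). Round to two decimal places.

103.77

Paasche quantity index uses current-period prices as weights.
ΣP(2020)·Q(2020) = 1.69×305 + 4.95×135 + 0.20×231 + 0.89×252 = 515.45 + 668.25 + 46.2 + 224.28 = 1454.18
ΣP(2020)·Q(2013) = 1.69×305 + 4.95×124 + 0.20×190 + 0.89×263 = 515.45 + 613.8 + 38 + 234.07 = 1401.32
Index = 1454.18 / 1401.32 × 100 = 103.7722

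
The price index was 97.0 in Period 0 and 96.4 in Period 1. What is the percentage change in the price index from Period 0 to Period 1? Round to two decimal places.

Change = (96.4 − 97.0) / 97.0 × 100
       = -0.6 / 97.0 × 100 = -0.6186%

-0.62%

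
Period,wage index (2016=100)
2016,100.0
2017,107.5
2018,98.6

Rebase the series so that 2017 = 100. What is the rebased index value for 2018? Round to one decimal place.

91.7

Rebased(2018) = 98.6 / 107.5 × 100 = 91.7209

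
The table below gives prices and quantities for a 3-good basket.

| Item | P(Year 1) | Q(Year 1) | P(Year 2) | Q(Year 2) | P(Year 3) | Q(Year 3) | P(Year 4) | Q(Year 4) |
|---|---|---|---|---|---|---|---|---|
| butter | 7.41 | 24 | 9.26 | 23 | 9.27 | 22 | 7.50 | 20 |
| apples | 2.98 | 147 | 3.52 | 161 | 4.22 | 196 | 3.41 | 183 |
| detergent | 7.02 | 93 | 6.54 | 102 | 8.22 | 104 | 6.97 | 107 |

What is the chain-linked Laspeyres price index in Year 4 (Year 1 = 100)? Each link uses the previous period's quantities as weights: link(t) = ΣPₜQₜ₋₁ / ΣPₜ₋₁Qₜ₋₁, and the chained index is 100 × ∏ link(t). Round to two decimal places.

105.03

Link Year 1→Year 2:
ΣP(Year 2)Q(Year 1) = 9.26×24 + 3.52×147 + 6.54×93 = 222.24 + 517.44 + 608.22 = 1347.9
ΣP(Year 1)Q(Year 1) = 7.41×24 + 2.98×147 + 7.02×93 = 177.84 + 438.06 + 652.86 = 1268.76
link = 1347.9/1268.76 = 1.062376
Link Year 2→Year 3:
ΣP(Year 3)Q(Year 2) = 9.27×23 + 4.22×161 + 8.22×102 = 213.21 + 679.42 + 838.44 = 1731.07
ΣP(Year 2)Q(Year 2) = 9.26×23 + 3.52×161 + 6.54×102 = 212.98 + 566.72 + 667.08 = 1446.78
link = 1731.07/1446.78 = 1.196498
Link Year 3→Year 4:
ΣP(Year 4)Q(Year 3) = 7.50×22 + 3.41×196 + 6.97×104 = 165 + 668.36 + 724.88 = 1558.24
ΣP(Year 3)Q(Year 3) = 9.27×22 + 4.22×196 + 8.22×104 = 203.94 + 827.12 + 854.88 = 1885.94
link = 1558.24/1885.94 = 0.826240
Chained index = 100 × 1.062376 × 1.196498 × 0.826240 = 105.0260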